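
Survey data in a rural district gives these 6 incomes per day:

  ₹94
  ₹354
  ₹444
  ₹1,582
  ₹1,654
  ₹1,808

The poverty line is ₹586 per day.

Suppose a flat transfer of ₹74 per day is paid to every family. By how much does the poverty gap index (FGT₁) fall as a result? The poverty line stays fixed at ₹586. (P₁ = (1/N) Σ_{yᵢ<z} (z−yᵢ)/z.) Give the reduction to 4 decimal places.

0.0631

Before: below the line — ₹94, ₹354, ₹444; poverty gap index (FGT₁) = 0.246303.
After the ₹74 transfer: below the line — ₹168, ₹428, ₹518; poverty gap index (FGT₁) = 0.183163.
Reduction = 0.246303 − 0.183163 = 0.0631.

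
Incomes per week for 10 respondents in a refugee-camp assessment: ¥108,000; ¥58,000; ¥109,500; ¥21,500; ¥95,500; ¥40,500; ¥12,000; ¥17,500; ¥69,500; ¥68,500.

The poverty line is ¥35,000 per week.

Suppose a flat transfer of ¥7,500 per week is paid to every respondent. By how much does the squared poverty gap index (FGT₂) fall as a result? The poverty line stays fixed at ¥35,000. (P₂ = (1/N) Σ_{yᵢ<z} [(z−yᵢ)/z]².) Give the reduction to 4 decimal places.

Before: below the line — ¥12,000, ¥17,500, ¥21,500; squared poverty gap index (FGT₂) = 0.083061.
After the ¥7,500 transfer: below the line — ¥19,500, ¥25,000, ¥29,000; squared poverty gap index (FGT₂) = 0.030714.
Reduction = 0.083061 − 0.030714 = 0.0523.

0.0523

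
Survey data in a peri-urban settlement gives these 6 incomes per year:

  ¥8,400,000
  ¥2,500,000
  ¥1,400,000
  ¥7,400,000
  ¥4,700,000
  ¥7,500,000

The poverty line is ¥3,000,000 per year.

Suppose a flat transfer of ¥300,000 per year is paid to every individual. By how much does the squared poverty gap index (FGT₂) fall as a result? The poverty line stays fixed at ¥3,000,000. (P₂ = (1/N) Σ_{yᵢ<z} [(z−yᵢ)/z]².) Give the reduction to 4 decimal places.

Before: below the line — ¥1,400,000, ¥2,500,000; squared poverty gap index (FGT₂) = 0.052037.
After the ¥300,000 transfer: below the line — ¥1,700,000, ¥2,800,000; squared poverty gap index (FGT₂) = 0.032037.
Reduction = 0.052037 − 0.032037 = 0.0200.

0.0200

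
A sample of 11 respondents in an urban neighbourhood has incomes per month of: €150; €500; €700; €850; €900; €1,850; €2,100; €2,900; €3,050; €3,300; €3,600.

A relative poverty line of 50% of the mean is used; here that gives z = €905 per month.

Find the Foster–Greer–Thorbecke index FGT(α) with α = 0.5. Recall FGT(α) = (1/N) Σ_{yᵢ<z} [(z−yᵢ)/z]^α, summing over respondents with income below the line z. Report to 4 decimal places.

Incomes under z: €150, €500, €700, €850, €900 (q = 5 of N = 11).
Normalized shortfalls: (905−150)/905 = 0.8343; (905−500)/905 = 0.4475; (905−700)/905 = 0.2265; (905−850)/905 = 0.0608; (905−900)/905 = 0.0055.
Raised to α = 0.5: 0.91338; 0.66896; 0.47594; 0.24652; 0.07433.
Sum = 2.379133; FGT(0.5) = 2.379133 / 11 = 0.2163.

0.2163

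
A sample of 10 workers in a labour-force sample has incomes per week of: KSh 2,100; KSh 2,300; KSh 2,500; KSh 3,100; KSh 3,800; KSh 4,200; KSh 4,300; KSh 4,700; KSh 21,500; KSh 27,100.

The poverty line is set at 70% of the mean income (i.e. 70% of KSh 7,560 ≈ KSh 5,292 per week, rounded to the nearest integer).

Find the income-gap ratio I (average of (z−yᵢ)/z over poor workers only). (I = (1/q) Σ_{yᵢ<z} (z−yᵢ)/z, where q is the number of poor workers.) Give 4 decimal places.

0.3622

Below the line: KSh 2,100, KSh 2,300, KSh 2,500, KSh 3,100, KSh 3,800, KSh 4,200, KSh 4,300, KSh 4,700 (q = 8 of N = 10).
Shortfall ratios (z−y)/z: 0.6032, 0.5654, 0.5276, 0.4142, 0.2819, 0.2063, 0.1875, 0.1119; sum = 2.897959.
I averages over the q = 8 poor units only: 2.897959 / 8 = 0.3622.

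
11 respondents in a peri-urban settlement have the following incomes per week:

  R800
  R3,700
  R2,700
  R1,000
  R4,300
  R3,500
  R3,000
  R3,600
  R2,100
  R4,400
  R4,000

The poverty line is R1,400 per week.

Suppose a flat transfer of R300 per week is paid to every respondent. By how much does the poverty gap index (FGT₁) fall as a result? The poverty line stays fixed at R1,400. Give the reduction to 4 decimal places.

Before: below the line — R800, R1,000; poverty gap index (FGT₁) = 0.064935.
After the R300 transfer: below the line — R1,100, R1,300; poverty gap index (FGT₁) = 0.025974.
Reduction = 0.064935 − 0.025974 = 0.0390.

0.0390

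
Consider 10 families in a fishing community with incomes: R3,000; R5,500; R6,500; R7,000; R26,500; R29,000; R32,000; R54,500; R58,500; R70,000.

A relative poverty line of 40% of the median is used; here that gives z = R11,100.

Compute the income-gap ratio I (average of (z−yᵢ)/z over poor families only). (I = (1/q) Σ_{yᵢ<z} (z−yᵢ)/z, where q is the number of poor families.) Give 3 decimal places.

0.505

Below z: R3,000, R5,500, R6,500, R7,000 (q = 4 of N = 10).
Relative gaps: 0.7297, 0.5045, 0.4144, 0.3694; sum = 2.018018.
The income-gap ratio divides by q (the poor only): 2.018018 / 4 = 0.505.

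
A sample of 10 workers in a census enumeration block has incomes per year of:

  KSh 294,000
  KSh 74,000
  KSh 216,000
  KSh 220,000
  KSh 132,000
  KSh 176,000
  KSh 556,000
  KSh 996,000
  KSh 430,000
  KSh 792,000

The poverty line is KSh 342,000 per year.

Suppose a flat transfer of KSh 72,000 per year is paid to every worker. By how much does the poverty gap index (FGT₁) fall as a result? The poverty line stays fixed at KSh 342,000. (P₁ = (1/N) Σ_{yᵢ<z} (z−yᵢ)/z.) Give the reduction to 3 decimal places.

0.119

Before: below the line — KSh 74,000, KSh 132,000, KSh 176,000, KSh 216,000, KSh 220,000, KSh 294,000; poverty gap index (FGT₁) = 0.27485.
After the KSh 72,000 transfer: below the line — KSh 146,000, KSh 204,000, KSh 248,000, KSh 288,000, KSh 292,000; poverty gap index (FGT₁) = 0.15556.
Reduction = 0.27485 − 0.15556 = 0.119.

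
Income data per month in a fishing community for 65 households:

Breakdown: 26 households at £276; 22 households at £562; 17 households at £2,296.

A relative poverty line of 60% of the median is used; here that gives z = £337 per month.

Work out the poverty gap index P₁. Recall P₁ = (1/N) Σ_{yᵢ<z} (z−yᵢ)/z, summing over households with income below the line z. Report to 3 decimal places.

0.072

Below z: 26×£276 (q = 26 of N = 65).
Gap ratios (z−y)/z: (337−276)/337 = 0.1810 (×26).
Σ = 4.706231. Dividing by the full population N = 65 gives P₁ = 0.072.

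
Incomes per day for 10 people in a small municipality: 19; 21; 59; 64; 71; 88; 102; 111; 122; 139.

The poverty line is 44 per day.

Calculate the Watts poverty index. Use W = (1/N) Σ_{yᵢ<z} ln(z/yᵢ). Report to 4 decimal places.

Incomes under z: 19, 21 (q = 2 of N = 10).
Log gaps: ln(44/19) = 0.8398; ln(44/21) = 0.7397.
W = 1.579418 / 10 = 0.1579.

0.1579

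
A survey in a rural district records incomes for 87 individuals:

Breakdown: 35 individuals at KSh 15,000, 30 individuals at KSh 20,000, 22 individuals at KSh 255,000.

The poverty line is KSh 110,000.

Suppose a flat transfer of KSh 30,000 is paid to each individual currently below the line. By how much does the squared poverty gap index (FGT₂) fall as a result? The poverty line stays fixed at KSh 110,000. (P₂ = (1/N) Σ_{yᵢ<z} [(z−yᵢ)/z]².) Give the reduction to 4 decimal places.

Before: below the line — 35×KSh 15,000, 30×KSh 20,000; squared poverty gap index (FGT₂) = 0.530897.
After the KSh 30,000 transfer: below the line — 35×KSh 45,000, 30×KSh 50,000; squared poverty gap index (FGT₂) = 0.243065.
Reduction = 0.530897 − 0.243065 = 0.2878.

0.2878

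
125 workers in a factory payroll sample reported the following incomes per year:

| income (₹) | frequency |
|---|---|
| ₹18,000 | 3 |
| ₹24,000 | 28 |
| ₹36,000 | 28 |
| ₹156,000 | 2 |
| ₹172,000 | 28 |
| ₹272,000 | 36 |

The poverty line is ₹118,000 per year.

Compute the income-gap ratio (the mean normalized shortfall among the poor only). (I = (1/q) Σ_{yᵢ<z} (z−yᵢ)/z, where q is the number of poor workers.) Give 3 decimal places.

0.751

Below z: 3×₹18,000, 28×₹24,000, 28×₹36,000 (q = 59 of N = 125).
Shortfall ratios (z−y)/z: 0.8475 (×3), 0.7966 (×28), 0.6949 (×28); sum = 44.305085.
I averages over the q = 59 poor units only: 44.305085 / 59 = 0.751.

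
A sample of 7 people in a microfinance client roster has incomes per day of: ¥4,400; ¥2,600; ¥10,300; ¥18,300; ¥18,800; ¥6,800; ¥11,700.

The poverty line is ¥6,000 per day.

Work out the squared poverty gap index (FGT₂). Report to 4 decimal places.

Incomes under z: ¥2,600, ¥4,400 (q = 2 of N = 7).
Normalized shortfalls: (6000−2600)/6000 = 0.5667; (6000−4400)/6000 = 0.2667.
Squared: 0.3211; 0.0711.
Sum = 0.392222; P₂ = 0.392222 / 7 = 0.0560.

0.0560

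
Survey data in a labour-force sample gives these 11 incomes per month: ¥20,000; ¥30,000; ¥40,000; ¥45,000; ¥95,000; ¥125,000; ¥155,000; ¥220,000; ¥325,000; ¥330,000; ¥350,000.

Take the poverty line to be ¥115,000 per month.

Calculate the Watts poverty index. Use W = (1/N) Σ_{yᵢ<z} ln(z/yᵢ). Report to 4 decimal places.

Incomes under z: ¥20,000, ¥30,000, ¥40,000, ¥45,000, ¥95,000 (q = 5 of N = 11).
ln(z/y) terms: ln(115000/20000) = 1.7492; ln(115000/30000) = 1.3437; ln(115000/40000) = 1.0561; ln(115000/45000) = 0.9383; ln(115000/95000) = 0.1911.
W = 5.278312 / 11 = 0.4798.

0.4798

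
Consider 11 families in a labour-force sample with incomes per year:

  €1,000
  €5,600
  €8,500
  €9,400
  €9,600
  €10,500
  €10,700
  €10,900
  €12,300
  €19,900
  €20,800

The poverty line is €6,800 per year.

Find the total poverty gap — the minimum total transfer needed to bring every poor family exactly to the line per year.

Poor units: €1,000, €5,600 (q = 2 of N = 11).
Individual gaps: 6800−1000 = 5800; 6800−5600 = 1200.
Aggregate gap = €7,000.

€7,000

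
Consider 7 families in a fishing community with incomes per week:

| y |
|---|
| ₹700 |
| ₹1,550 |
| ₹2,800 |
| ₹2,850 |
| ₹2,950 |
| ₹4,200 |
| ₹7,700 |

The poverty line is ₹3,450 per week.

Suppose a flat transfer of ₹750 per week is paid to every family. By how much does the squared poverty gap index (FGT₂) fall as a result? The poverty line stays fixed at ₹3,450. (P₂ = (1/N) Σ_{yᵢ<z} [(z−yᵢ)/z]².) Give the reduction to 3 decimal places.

0.083

Before: below the line — ₹700, ₹1,550, ₹2,800, ₹2,850, ₹2,950; squared poverty gap index (FGT₂) = 0.14649.
After the ₹750 transfer: below the line — ₹1,450, ₹2,300; squared poverty gap index (FGT₂) = 0.06388.
Reduction = 0.14649 − 0.06388 = 0.083.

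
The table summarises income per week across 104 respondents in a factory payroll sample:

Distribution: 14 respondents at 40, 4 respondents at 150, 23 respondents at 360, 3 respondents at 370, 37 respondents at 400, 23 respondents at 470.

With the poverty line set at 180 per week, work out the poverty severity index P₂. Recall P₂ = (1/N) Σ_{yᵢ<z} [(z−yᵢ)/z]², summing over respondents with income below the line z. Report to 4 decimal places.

0.0825

Poor units: 14×40, 4×150 (q = 18 of N = 104).
Shortfall ratios: (180−40)/180 = 0.7778 (×14); (180−150)/180 = 0.1667 (×4).
Squared: 0.6049 (×14); 0.0278 (×4).
Sum = 8.580247; P₂ = 8.580247 / 104 = 0.0825.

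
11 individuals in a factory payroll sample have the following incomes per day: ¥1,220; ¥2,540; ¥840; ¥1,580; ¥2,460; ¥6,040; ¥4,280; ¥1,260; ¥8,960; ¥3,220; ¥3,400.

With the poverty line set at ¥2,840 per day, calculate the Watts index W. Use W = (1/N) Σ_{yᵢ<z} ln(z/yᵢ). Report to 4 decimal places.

Below the line: ¥840, ¥1,220, ¥1,260, ¥1,580, ¥2,460, ¥2,540 (q = 6 of N = 11).
Log gaps: ln(2840/840) = 1.2182; ln(2840/1220) = 0.8450; ln(2840/1260) = 0.8127; ln(2840/1580) = 0.5864; ln(2840/2460) = 0.1436; ln(2840/2540) = 0.1116.
W = 3.717465 / 11 = 0.3380.

0.3380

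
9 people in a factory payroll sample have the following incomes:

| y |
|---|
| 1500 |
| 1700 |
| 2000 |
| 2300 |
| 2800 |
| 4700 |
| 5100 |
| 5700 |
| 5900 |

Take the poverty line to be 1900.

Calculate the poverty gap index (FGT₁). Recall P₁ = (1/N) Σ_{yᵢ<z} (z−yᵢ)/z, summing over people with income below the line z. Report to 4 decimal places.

Incomes under z: 1500, 1700 (q = 2 of N = 9).
Relative gaps: (1900−1500)/1900 = 0.2105; (1900−1700)/1900 = 0.1053.
Σ = 0.315789. Dividing by the full population N = 9 gives P₁ = 0.0351.

0.0351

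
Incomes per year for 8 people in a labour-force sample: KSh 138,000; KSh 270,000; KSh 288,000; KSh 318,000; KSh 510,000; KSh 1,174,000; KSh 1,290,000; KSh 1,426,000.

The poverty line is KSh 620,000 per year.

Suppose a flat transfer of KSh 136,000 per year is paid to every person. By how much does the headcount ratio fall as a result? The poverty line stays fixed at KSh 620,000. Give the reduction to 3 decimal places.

0.125

Before: below the line — KSh 138,000, KSh 270,000, KSh 288,000, KSh 318,000, KSh 510,000; headcount ratio = 0.62500.
After the KSh 136,000 transfer: below the line — KSh 274,000, KSh 406,000, KSh 424,000, KSh 454,000; headcount ratio = 0.50000.
Reduction = 0.62500 − 0.50000 = 0.125.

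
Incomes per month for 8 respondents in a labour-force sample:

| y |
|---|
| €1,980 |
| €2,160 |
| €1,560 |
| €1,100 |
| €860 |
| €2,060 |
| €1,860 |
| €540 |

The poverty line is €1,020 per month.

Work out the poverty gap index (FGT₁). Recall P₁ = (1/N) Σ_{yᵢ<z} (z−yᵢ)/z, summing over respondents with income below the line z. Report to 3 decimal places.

Below the line: €540, €860 (q = 2 of N = 8).
Gap ratios (z−y)/z: (1020−540)/1020 = 0.4706; (1020−860)/1020 = 0.1569.
Sum of shortfalls = 0.627451; P₁ averages over all N: 0.627451 / 8 = 0.078.

0.078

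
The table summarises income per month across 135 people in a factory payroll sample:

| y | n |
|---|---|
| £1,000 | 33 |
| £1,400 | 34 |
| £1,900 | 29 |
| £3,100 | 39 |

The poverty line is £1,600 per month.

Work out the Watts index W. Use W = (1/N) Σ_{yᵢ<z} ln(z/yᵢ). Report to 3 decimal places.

0.149

Poor units: 33×£1,000, 34×£1,400 (q = 67 of N = 135).
ln(z/y) terms: ln(1600/1000) = 0.4700 (×33); ln(1600/1400) = 0.1335 (×34).
W = 20.050187 / 135 = 0.149.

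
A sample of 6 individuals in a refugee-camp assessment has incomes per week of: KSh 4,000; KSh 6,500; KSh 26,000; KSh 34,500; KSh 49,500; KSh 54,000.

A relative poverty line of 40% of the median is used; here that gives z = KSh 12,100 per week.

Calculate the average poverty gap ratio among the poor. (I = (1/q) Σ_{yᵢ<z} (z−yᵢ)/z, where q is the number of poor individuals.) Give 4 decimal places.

0.5661

Below z: KSh 4,000, KSh 6,500 (q = 2 of N = 6).
Relative gaps: 0.6694, 0.4628; sum = 1.132231.
The income-gap ratio divides by q (the poor only): 1.132231 / 2 = 0.5661.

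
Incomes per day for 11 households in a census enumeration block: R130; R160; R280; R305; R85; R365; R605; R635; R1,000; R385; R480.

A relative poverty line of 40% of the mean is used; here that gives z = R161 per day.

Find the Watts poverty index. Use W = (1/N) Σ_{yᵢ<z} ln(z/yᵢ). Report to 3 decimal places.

0.078

Incomes under z: R85, R130, R160 (q = 3 of N = 11).
Log gaps: ln(161/85) = 0.6388; ln(161/130) = 0.2139; ln(161/160) = 0.0062.
W = 0.858854 / 11 = 0.078.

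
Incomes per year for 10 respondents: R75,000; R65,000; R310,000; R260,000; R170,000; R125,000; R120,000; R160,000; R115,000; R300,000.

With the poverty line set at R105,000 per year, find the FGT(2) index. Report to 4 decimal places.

Below z: R65,000, R75,000 (q = 2 of N = 10).
Normalized shortfalls: (105000−65000)/105000 = 0.3810; (105000−75000)/105000 = 0.2857.
Squared: 0.1451; 0.0816.
Sum = 0.226757; P₂ = 0.226757 / 10 = 0.0227.

0.0227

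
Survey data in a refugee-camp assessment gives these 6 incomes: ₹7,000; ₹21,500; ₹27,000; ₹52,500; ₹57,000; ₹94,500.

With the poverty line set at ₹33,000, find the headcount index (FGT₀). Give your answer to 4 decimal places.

0.5000

3 of the 6 respondents have income below ₹33,000.
H = 3/6 = 0.5000.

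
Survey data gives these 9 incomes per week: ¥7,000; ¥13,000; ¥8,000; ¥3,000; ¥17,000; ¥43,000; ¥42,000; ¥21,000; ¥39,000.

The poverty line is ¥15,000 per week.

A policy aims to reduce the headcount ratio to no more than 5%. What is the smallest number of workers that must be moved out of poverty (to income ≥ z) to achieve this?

4

Currently q = 4 of N = 9 are below the line (H = 0.444).
A headcount ratio of at most 5% allows at most ⌊0.05 × 9⌋ = 0 poor workers.
So at least 4 − 0 = 4 must be lifted.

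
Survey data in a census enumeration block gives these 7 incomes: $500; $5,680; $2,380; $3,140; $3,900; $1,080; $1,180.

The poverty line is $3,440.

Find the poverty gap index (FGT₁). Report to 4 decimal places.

0.3704

Incomes under z: $500, $1,080, $1,180, $2,380, $3,140 (q = 5 of N = 7).
Shortfall ratios: (3440−500)/3440 = 0.8547; (3440−1080)/3440 = 0.6860; (3440−1180)/3440 = 0.6570; (3440−2380)/3440 = 0.3081; (3440−3140)/3440 = 0.0872.
Σ = 2.593023. Dividing by the full population N = 7 gives P₁ = 0.3704.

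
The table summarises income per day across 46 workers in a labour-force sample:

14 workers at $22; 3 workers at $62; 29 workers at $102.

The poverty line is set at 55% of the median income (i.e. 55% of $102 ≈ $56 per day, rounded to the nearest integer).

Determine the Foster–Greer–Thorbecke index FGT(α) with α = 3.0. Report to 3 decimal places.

0.068

Below z: 14×$22 (q = 14 of N = 46).
Gap ratios (z−y)/z: (56−22)/56 = 0.6071 (×14).
Raised to α = 3.0: 0.22381 (×14).
Sum = 3.133291; FGT(3.0) = 3.133291 / 46 = 0.068.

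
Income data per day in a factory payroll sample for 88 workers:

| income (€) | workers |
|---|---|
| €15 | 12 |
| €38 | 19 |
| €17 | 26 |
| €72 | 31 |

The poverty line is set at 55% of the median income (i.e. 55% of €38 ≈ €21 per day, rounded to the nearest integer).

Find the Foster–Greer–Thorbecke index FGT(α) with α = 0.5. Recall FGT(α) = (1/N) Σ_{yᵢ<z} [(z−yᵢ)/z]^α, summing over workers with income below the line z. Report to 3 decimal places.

0.202

Below z: 12×€15, 26×€17 (q = 38 of N = 88).
Shortfall ratios: (21−15)/21 = 0.2857 (×12); (21−17)/21 = 0.1905 (×26).
Raised to α = 0.5: 0.53452 (×12); 0.43644 (×26).
Sum = 17.761600; FGT(0.5) = 17.761600 / 88 = 0.202.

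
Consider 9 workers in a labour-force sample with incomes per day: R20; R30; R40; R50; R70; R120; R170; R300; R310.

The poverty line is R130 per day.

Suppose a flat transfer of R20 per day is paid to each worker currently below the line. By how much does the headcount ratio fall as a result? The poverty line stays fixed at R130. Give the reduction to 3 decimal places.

0.111

Before: below the line — R20, R30, R40, R50, R70, R120; headcount ratio = 0.66667.
After the R20 transfer: below the line — R40, R50, R60, R70, R90; headcount ratio = 0.55556.
Reduction = 0.66667 − 0.55556 = 0.111.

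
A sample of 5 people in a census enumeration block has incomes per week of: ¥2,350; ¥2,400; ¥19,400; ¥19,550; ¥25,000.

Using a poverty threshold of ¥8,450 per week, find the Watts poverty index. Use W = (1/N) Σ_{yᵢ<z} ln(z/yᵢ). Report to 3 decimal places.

0.508

Below the line: ¥2,350, ¥2,400 (q = 2 of N = 5).
Log gaps: ln(8450/2350) = 1.2798; ln(8450/2400) = 1.2587.
W = 2.538449 / 5 = 0.508.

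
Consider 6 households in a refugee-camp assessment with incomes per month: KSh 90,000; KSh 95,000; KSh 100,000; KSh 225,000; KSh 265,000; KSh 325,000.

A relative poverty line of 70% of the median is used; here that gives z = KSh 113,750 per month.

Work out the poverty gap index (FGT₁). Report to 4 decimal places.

Poor units: KSh 90,000, KSh 95,000, KSh 100,000 (q = 3 of N = 6).
Shortfall ratios: (113750−90000)/113750 = 0.2088; (113750−95000)/113750 = 0.1648; (113750−100000)/113750 = 0.1209.
Sum of shortfalls = 0.494505; P₁ averages over all N: 0.494505 / 6 = 0.0824.

0.0824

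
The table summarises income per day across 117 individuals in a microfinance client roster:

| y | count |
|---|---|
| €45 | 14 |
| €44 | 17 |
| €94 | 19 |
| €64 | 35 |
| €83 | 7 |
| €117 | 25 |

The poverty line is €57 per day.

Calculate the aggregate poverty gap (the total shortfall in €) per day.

€389

Incomes under z: 17×€44, 14×€45 (q = 31 of N = 117).
Individual gaps: 17×(57−44) = 221; 14×(57−45) = 168.
Aggregate gap = €389.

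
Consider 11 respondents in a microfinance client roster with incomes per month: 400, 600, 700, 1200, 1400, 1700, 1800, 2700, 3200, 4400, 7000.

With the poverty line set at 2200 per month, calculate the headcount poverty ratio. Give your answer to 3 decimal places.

0.636

7 of the 11 respondents have income below 2200.
H = 7/11 = 0.636.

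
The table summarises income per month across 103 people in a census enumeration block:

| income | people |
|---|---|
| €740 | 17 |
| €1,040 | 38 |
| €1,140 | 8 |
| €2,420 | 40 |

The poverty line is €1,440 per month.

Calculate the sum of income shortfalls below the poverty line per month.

Incomes under z: 17×€740, 38×€1,040, 8×€1,140 (q = 63 of N = 103).
Individual gaps: 17×(1440−740) = 11900; 38×(1440−1040) = 15200; 8×(1440−1140) = 2400.
Aggregate gap = €29,500.

€29,500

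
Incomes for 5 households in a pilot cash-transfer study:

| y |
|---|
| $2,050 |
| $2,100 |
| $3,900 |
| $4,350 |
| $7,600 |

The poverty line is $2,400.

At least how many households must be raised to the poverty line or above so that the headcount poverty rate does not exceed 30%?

2 of the 5 households are poor, so H = 2/5 = 0.400.
A headcount ratio of at most 30% allows at most ⌊0.30 × 5⌋ = 1 poor households.
So at least 2 − 1 = 1 must be lifted.

1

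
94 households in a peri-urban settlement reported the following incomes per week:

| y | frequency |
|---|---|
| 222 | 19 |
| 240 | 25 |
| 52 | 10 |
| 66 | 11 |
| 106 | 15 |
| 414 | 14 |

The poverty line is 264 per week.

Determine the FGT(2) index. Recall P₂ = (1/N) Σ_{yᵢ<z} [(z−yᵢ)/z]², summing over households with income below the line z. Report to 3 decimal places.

Below z: 10×52, 11×66, 15×106, 19×222, 25×240 (q = 80 of N = 94).
Shortfall ratios: (264−52)/264 = 0.8030 (×10); (264−66)/264 = 0.7500 (×11); (264−106)/264 = 0.5985 (×15); (264−222)/264 = 0.1591 (×19); (264−240)/264 = 0.0909 (×25).
Squared: 0.6449 (×10); 0.5625 (×11); 0.3582 (×15); 0.0253 (×19); 0.0083 (×25).
Sum = 18.696338; P₂ = 18.696338 / 94 = 0.199.

0.199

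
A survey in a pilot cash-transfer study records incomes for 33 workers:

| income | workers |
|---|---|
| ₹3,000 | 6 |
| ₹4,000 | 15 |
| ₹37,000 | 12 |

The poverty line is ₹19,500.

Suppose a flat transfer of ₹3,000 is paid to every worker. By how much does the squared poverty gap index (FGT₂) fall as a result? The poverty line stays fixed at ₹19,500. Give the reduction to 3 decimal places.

0.143

Before: below the line — 6×₹3,000, 15×₹4,000; squared poverty gap index (FGT₂) = 0.41737.
After the ₹3,000 transfer: below the line — 6×₹6,000, 15×₹7,000; squared poverty gap index (FGT₂) = 0.27392.
Reduction = 0.41737 − 0.27392 = 0.143.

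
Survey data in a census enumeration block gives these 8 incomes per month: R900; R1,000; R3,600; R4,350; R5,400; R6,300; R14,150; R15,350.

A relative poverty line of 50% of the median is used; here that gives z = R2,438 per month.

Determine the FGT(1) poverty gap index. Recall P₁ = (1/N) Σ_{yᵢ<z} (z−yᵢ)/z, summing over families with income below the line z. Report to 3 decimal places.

Incomes under z: R900, R1,000 (q = 2 of N = 8).
Shortfall ratios: (2438−900)/2438 = 0.6308; (2438−1000)/2438 = 0.5898.
Σ = 1.220673. Dividing by the full population N = 8 gives P₁ = 0.153.

0.153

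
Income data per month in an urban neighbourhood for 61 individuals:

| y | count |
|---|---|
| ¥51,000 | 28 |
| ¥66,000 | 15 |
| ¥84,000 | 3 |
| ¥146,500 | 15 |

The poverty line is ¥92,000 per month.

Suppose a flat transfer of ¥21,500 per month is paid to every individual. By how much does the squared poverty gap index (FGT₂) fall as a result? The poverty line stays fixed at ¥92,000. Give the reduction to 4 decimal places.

0.0900

Before: below the line — 28×¥51,000, 15×¥66,000, 3×¥84,000; squared poverty gap index (FGT₂) = 0.111175.
After the ¥21,500 transfer: below the line — 28×¥72,500, 15×¥87,500; squared poverty gap index (FGT₂) = 0.021210.
Reduction = 0.111175 − 0.021210 = 0.0900.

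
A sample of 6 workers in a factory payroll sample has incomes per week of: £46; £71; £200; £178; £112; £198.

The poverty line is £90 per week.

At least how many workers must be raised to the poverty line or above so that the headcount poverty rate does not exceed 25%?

2 of the 6 workers are poor, so H = 2/6 = 0.333.
A headcount ratio of at most 25% allows at most ⌊0.25 × 6⌋ = 1 poor workers.
So at least 2 − 1 = 1 must be lifted.

1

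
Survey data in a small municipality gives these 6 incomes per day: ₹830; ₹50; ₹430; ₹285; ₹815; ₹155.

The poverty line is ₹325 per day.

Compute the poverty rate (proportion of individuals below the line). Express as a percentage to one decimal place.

50.0%

3 of the 6 individuals have income below ₹325.
H = 3/6 = 50.0%.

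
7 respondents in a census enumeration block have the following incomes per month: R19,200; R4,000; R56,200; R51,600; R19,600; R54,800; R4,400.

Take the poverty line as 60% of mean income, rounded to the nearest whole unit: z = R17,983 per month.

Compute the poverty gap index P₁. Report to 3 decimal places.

0.219

Incomes under z: R4,000, R4,400 (q = 2 of N = 7).
Shortfall ratios: (17983−4000)/17983 = 0.7776; (17983−4400)/17983 = 0.7553.
Σ = 1.532892. Dividing by the full population N = 7 gives P₁ = 0.219.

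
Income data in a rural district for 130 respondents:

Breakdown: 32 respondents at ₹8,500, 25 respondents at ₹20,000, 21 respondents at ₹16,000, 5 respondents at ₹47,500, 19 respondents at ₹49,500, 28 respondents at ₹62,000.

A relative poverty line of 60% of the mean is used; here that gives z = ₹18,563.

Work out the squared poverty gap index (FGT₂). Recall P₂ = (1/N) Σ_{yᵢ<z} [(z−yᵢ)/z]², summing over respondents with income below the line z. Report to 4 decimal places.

Incomes under z: 32×₹8,500, 21×₹16,000 (q = 53 of N = 130).
Shortfall ratios: (18563−8500)/18563 = 0.5421 (×32); (18563−16000)/18563 = 0.1381 (×21).
Squared: 0.2939 (×32); 0.0191 (×21).
Sum = 9.804245; P₂ = 9.804245 / 130 = 0.0754.

0.0754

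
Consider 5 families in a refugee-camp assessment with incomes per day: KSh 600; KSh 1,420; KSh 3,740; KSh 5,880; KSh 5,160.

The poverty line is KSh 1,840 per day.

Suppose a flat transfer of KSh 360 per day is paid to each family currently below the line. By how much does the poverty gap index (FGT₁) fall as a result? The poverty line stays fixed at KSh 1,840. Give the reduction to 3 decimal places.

0.078

Before: below the line — KSh 600, KSh 1,420; poverty gap index (FGT₁) = 0.18043.
After the KSh 360 transfer: below the line — KSh 960, KSh 1,780; poverty gap index (FGT₁) = 0.10217.
Reduction = 0.18043 − 0.10217 = 0.078.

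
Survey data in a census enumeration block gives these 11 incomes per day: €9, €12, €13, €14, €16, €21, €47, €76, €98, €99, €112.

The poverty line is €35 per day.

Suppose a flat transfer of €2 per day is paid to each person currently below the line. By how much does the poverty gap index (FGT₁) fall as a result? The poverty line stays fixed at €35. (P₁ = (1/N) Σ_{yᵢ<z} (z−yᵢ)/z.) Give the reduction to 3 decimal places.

0.031

Before: below the line — €9, €12, €13, €14, €16, €21; poverty gap index (FGT₁) = 0.32468.
After the €2 transfer: below the line — €11, €14, €15, €16, €18, €23; poverty gap index (FGT₁) = 0.29351.
Reduction = 0.32468 − 0.29351 = 0.031.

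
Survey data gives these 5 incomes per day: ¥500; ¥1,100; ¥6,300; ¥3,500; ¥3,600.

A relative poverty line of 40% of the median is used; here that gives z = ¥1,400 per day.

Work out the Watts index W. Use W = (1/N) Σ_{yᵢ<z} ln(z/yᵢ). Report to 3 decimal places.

0.254

Below z: ¥500, ¥1,100 (q = 2 of N = 5).
ln(z/y) terms: ln(1400/500) = 1.0296; ln(1400/1100) = 0.2412.
W = 1.270781 / 5 = 0.254.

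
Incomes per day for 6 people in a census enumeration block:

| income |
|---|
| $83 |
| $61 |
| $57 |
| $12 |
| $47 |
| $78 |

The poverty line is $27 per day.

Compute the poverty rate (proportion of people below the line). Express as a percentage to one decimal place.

16.7%

1 of the 6 people have income below $27.
H = 1/6 = 16.7%.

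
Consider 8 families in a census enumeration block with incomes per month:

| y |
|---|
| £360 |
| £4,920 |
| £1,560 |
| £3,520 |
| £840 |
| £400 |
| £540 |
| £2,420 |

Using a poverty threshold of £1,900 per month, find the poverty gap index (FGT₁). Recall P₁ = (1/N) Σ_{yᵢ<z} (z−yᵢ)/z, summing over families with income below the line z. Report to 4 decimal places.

0.3816

Below z: £360, £400, £540, £840, £1,560 (q = 5 of N = 8).
Shortfall ratios: (1900−360)/1900 = 0.8105; (1900−400)/1900 = 0.7895; (1900−540)/1900 = 0.7158; (1900−840)/1900 = 0.5579; (1900−1560)/1900 = 0.1789.
Σ = 3.052632. Dividing by the full population N = 8 gives P₁ = 0.3816.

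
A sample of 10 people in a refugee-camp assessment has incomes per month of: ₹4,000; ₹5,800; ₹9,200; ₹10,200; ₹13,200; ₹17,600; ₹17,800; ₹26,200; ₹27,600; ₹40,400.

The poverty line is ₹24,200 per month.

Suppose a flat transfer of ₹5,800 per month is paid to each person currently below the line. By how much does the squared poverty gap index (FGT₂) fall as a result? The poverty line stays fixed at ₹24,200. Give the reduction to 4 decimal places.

Before: below the line — ₹4,000, ₹5,800, ₹9,200, ₹10,200, ₹13,200, ₹17,600, ₹17,800; squared poverty gap index (FGT₂) = 0.234465.
After the ₹5,800 transfer: below the line — ₹9,800, ₹11,600, ₹15,000, ₹16,000, ₹19,000, ₹23,400, ₹23,600; squared poverty gap index (FGT₂) = 0.093238.
Reduction = 0.234465 − 0.093238 = 0.1412.

0.1412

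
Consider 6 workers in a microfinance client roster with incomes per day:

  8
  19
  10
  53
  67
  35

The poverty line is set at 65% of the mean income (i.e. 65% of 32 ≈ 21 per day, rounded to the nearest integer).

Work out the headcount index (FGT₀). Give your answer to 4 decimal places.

3 of the 6 workers have income below 21.
H = 3/6 = 0.5000.

0.5000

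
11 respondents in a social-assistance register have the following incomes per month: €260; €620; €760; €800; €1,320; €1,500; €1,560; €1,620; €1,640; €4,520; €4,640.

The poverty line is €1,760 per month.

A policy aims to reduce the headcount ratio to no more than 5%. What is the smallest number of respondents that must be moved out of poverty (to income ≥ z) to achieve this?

9 of the 11 respondents are poor, so H = 9/11 = 0.818.
A headcount ratio of at most 5% allows at most ⌊0.05 × 11⌋ = 0 poor respondents.
So at least 9 − 0 = 9 must be lifted.

9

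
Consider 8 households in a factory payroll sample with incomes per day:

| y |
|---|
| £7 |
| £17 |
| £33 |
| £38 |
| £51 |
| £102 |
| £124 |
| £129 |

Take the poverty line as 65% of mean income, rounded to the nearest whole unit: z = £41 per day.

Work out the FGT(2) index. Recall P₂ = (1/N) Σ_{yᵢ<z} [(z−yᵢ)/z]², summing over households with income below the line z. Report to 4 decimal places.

Below z: £7, £17, £33, £38 (q = 4 of N = 8).
Relative gaps: (41−7)/41 = 0.8293; (41−17)/41 = 0.5854; (41−33)/41 = 0.1951; (41−38)/41 = 0.0732.
Squared: 0.6877; 0.3427; 0.0381; 0.0054.
Sum = 1.073766; P₂ = 1.073766 / 8 = 0.1342.

0.1342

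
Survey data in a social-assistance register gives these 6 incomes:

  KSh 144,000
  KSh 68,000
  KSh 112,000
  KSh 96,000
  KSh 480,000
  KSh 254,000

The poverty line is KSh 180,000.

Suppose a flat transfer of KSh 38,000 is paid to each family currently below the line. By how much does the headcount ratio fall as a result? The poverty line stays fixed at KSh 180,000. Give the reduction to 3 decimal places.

Before: below the line — KSh 68,000, KSh 96,000, KSh 112,000, KSh 144,000; headcount ratio = 0.66667.
After the KSh 38,000 transfer: below the line — KSh 106,000, KSh 134,000, KSh 150,000; headcount ratio = 0.50000.
Reduction = 0.66667 − 0.50000 = 0.167.

0.167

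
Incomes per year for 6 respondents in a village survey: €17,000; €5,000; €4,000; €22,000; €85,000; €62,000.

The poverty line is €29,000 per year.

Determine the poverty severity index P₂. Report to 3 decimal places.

0.276

Below z: €4,000, €5,000, €17,000, €22,000 (q = 4 of N = 6).
Normalized shortfalls: (29000−4000)/29000 = 0.8621; (29000−5000)/29000 = 0.8276; (29000−17000)/29000 = 0.4138; (29000−22000)/29000 = 0.2414.
Squared: 0.7432; 0.6849; 0.1712; 0.0583.
Sum = 1.657551; P₂ = 1.657551 / 6 = 0.276.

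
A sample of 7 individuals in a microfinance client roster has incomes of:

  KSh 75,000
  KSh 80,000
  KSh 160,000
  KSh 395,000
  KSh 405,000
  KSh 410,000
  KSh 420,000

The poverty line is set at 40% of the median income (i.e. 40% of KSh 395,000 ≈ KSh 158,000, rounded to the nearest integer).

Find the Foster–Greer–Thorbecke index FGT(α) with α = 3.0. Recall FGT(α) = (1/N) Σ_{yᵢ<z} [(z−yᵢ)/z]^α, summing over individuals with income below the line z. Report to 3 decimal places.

0.038

Incomes under z: KSh 75,000, KSh 80,000 (q = 2 of N = 7).
Relative gaps: (158000−75000)/158000 = 0.5253; (158000−80000)/158000 = 0.4937.
Raised to α = 3.0: 0.14496; 0.12031.
Sum = 0.265278; FGT(3.0) = 0.265278 / 7 = 0.038.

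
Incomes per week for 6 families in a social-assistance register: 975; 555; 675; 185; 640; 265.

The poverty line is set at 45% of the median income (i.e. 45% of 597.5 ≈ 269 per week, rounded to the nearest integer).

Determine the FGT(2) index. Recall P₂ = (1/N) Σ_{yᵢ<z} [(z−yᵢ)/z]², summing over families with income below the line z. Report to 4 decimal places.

Poor units: 185, 265 (q = 2 of N = 6).
Normalized shortfalls: (269−185)/269 = 0.3123; (269−265)/269 = 0.0149.
Squared: 0.0975; 0.0002.
Sum = 0.097732; P₂ = 0.097732 / 6 = 0.0163.

0.0163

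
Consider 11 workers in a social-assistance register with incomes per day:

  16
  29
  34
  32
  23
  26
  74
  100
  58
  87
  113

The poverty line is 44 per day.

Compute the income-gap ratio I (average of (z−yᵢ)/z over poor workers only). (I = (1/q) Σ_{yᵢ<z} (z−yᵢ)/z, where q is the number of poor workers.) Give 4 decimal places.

0.3939

Below the line: 16, 23, 26, 29, 32, 34 (q = 6 of N = 11).
Relative gaps: 0.6364, 0.4773, 0.4091, 0.3409, 0.2727, 0.2273; sum = 2.363636.
I averages over the q = 6 poor units only: 2.363636 / 6 = 0.3939.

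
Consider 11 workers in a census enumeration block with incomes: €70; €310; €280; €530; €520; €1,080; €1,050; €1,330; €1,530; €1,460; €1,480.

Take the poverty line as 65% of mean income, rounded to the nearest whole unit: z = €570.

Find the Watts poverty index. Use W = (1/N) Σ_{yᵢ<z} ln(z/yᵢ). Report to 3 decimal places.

0.326

Below the line: €70, €280, €310, €520, €530 (q = 5 of N = 11).
Log gaps: ln(570/70) = 2.0971; ln(570/280) = 0.7108; ln(570/310) = 0.6091; ln(570/520) = 0.0918; ln(570/530) = 0.0728.
W = 3.581619 / 11 = 0.326.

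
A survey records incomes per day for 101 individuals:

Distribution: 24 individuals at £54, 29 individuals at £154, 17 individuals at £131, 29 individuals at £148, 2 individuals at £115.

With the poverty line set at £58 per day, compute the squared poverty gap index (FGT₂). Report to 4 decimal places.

0.0011

Incomes under z: 24×£54 (q = 24 of N = 101).
Shortfall ratios: (58−54)/58 = 0.0690 (×24).
Squared: 0.0048 (×24).
Sum = 0.114150; P₂ = 0.114150 / 101 = 0.0011.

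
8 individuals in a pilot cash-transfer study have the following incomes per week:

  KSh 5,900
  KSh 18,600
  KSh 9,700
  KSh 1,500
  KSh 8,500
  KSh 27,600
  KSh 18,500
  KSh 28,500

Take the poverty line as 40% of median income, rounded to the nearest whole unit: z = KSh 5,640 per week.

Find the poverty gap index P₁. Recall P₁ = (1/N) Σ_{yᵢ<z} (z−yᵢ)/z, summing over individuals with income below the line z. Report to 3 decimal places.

0.092

Incomes under z: KSh 1,500 (q = 1 of N = 8).
Gap ratios (z−y)/z: (5640−1500)/5640 = 0.7340.
Sum of shortfalls = 0.734043; P₁ averages over all N: 0.734043 / 8 = 0.092.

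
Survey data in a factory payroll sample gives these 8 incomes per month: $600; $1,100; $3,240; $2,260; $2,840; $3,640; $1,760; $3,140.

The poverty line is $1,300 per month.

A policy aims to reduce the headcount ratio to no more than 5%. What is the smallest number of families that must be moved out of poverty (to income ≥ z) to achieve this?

Currently q = 2 of N = 8 are below the line (H = 0.250).
A headcount ratio of at most 5% allows at most ⌊0.05 × 8⌋ = 0 poor families.
So at least 2 − 0 = 2 must be lifted.

2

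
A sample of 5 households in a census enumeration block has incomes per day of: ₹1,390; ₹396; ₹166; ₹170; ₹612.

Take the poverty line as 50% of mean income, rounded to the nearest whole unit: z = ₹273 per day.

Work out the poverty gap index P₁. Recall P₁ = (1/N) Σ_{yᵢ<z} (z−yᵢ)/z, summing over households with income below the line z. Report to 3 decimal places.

Poor units: ₹166, ₹170 (q = 2 of N = 5).
Normalized shortfalls: (273−166)/273 = 0.3919; (273−170)/273 = 0.3773.
Σ = 0.769231. Dividing by the full population N = 5 gives P₁ = 0.154.

0.154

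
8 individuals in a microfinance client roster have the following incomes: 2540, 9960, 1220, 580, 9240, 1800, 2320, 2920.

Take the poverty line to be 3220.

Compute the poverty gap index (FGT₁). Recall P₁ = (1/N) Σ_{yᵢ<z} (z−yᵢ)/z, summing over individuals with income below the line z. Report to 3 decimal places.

Below z: 580, 1220, 1800, 2320, 2540, 2920 (q = 6 of N = 8).
Gap ratios (z−y)/z: (3220−580)/3220 = 0.8199; (3220−1220)/3220 = 0.6211; (3220−1800)/3220 = 0.4410; (3220−2320)/3220 = 0.2795; (3220−2540)/3220 = 0.2112; (3220−2920)/3220 = 0.0932.
Sum of shortfalls = 2.465839; P₁ averages over all N: 2.465839 / 8 = 0.308.

0.308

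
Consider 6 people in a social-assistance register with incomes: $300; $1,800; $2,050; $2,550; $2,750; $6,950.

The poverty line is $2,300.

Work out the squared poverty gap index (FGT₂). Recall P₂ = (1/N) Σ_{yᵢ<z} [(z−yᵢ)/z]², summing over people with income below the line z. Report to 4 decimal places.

0.1359

Below the line: $300, $1,800, $2,050 (q = 3 of N = 6).
Relative gaps: (2300−300)/2300 = 0.8696; (2300−1800)/2300 = 0.2174; (2300−2050)/2300 = 0.1087.
Squared: 0.7561; 0.0473; 0.0118.
Sum = 0.815217; P₂ = 0.815217 / 6 = 0.1359.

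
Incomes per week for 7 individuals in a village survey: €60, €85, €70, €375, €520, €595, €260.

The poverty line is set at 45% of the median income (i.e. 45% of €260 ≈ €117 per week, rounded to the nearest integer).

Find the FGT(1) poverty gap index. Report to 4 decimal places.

0.1661

Below the line: €60, €70, €85 (q = 3 of N = 7).
Normalized shortfalls: (117−60)/117 = 0.4872; (117−70)/117 = 0.4017; (117−85)/117 = 0.2735.
Σ = 1.162393. Dividing by the full population N = 7 gives P₁ = 0.1661.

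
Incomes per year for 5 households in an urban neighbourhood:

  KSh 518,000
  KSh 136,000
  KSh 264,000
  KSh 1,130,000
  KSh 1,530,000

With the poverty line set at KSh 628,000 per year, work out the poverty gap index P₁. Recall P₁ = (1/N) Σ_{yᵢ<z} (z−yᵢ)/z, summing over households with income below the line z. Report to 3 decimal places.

0.308

Below the line: KSh 136,000, KSh 264,000, KSh 518,000 (q = 3 of N = 5).
Gap ratios (z−y)/z: (628000−136000)/628000 = 0.7834; (628000−264000)/628000 = 0.5796; (628000−518000)/628000 = 0.1752.
Sum of shortfalls = 1.538217; P₁ averages over all N: 1.538217 / 5 = 0.308.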